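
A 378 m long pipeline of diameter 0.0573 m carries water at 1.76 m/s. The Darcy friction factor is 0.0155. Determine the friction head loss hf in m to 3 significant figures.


Approach: apply the Darcy-Weisbach equation, hf = f*(L/D)*(v^2/(2g)).
hf = 0.0155 * (378/0.0573) * (1.76^2 / (2*9.81))
hf = 16.1 m
Therefore the friction head loss hf = 16.1 m.


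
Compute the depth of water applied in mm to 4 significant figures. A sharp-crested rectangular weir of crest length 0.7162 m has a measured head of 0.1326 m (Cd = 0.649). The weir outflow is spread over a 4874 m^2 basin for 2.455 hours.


Approach: apply the rectangular weir equation with a volume-to-depth conversion, Q = (2/3)*Cd*L*sqrt(2g)*H^1.5; d = Q*t/A * 1000.
Step 1 — weir discharge:
  Q = (2/3)*0.649*0.7162*sqrt(2*9.81)*0.1326^1.5 = 0.0662754 m^3/s
Step 2 — volume: V = 0.0662754 * 2.455*3600 = 585.742 m^3
Step 3 — depth: d = V/A * 1000 = 585.742/4874 * 1000 = 120.2 mm
Therefore the depth of water applied = 120.2 mm.


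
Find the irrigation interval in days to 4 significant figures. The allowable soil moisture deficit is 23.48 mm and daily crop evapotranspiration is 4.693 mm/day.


Approach: apply the irrigation interval relation, interval = SMD / ETc.
interval = 23.48 / 4.693 = 5.003 days
Therefore the irrigation interval = 5.003 days.


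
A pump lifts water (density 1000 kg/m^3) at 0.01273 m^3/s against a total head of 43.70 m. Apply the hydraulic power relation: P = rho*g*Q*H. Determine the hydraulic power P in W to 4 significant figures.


P = 1000 * 9.81 * 0.01273 * 43.70 = 5457 W
Therefore the hydraulic power P = 5457 W.


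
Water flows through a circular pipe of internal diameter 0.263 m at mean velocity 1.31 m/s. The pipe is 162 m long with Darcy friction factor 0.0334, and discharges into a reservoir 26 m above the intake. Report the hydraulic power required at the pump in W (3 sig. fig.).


Approach: apply continuity + Darcy-Weisbach + hydraulic power, Q = A*v; hf = f*(L/D)*(v^2/(2g)); H = static + hf; P = rho*g*Q*H.
Step 1 — flow rate (continuity, Q = A*v):
  A = pi*(0.263/2)^2 = 0.054325 m^2
  Q = 0.054325 * 1.31 = 0.071166 m^3/s
Step 2 — friction head loss (Darcy-Weisbach):
  hf = 0.0334 * (162/0.263) * (1.31^2 / (2*9.81))
  hf = 1.7995 m
Step 3 — total head: H = 26 + 1.7995 = 27.799 m
Step 4 — hydraulic power (P = rho*g*Q*H):
  P = 1000 * 9.81 * 0.071166 * 27.799 = 19400 W
Therefore the hydraulic power required at the pump = 19400 W.


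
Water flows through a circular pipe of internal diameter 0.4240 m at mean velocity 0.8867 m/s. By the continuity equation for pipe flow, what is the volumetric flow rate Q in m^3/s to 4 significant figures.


Approach: apply the continuity equation for pipe flow, Q = A * v with A = pi*(D/2)^2.
A = pi*(0.4240/2)^2 = 0.141196 m^2
Q = 0.141196 * 0.8867 = 0.1252 m^3/s
Therefore the volumetric flow rate Q = 0.1252 m^3/s.


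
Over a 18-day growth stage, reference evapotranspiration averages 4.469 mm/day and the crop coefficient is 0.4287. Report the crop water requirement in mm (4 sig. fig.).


Approach: apply the crop water requirement relation, CWR = ET0 * Kc * days.
CWR = 4.469 * 0.4287 * 18 = 34.49 mm
Therefore the crop water requirement = 34.49 mm.


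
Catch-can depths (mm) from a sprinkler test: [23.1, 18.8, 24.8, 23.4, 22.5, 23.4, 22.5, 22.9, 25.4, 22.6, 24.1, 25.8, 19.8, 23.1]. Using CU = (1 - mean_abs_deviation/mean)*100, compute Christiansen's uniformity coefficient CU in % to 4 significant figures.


mean = 23.0143 mm
mean |d_i - mean| = 1.28367 mm
CU = (1 - 1.28367/23.0143)*100 = 94.42 %
Therefore Christiansen's uniformity coefficient CU = 94.42 %.


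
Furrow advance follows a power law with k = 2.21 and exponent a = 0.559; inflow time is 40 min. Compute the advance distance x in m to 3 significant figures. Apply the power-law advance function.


Approach: apply the power-law advance function, x = k*t^a.
x = 2.21 * 40^0.559 = 17.4 m
Therefore the advance distance x = 17.4 m.


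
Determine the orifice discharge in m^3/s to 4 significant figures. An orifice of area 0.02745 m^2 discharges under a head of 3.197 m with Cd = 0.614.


Approach: apply the orifice equation, Q = Cd*A*sqrt(2*g*h).
Q = 0.614 * 0.02745 * sqrt(2*9.81*3.197) = 0.1335 m^3/s
Therefore the orifice discharge = 0.1335 m^3/s.


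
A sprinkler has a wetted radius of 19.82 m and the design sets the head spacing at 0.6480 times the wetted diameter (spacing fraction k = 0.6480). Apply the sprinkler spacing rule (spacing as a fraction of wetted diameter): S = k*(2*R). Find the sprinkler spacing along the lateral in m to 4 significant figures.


S = 0.6480 * (2 * 19.82) = 25.69 m
Therefore the sprinkler spacing along the lateral = 25.69 m.


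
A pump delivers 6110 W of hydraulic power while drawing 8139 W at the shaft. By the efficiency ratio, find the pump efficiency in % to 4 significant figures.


Approach: apply the efficiency ratio, eta = (P_out/P_in)*100.
eta = (6110 / 8139) * 100 = 75.07 %
Therefore the pump efficiency = 75.07 %.


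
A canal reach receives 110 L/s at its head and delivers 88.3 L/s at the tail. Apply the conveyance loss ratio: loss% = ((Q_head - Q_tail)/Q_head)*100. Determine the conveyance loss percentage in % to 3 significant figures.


loss = ((110 - 88.3)/110)*100 = 19.7 %
Therefore the conveyance loss percentage = 19.7 %.


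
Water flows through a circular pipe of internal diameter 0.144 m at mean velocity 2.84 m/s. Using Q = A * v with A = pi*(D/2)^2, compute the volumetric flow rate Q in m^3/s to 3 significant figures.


A = pi*(0.144/2)^2 = 0.016286 m^2
Q = 0.016286 * 2.84 = 0.0463 m^3/s
Therefore the volumetric flow rate Q = 0.0463 m^3/s.


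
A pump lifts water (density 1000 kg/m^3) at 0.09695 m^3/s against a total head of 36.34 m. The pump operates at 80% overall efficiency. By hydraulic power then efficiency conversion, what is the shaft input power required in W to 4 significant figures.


Approach: apply hydraulic power then efficiency conversion, P = rho*g*Q*H; P_in = P/eta.
Step 1 — hydraulic power (P = rho*g*Q*H):
  P = 1000 * 9.81 * 0.09695 * 36.34 = 34562.2 W
Step 2 — input power: P_in = P/eta = 34562.2 / 0.8 = 43200 W
Therefore the shaft input power required = 43200 W.


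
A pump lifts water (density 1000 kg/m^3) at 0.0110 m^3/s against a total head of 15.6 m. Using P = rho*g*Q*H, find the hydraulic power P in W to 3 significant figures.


P = 1000 * 9.81 * 0.0110 * 15.6 = 1680 W
Therefore the hydraulic power P = 1680 W.


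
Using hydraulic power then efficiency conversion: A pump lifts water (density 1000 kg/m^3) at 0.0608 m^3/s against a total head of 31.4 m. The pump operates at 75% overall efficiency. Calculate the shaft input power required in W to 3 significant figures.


Approach: apply hydraulic power then efficiency conversion, P = rho*g*Q*H; P_in = P/eta.
Step 1 — hydraulic power (P = rho*g*Q*H):
  P = 1000 * 9.81 * 0.0608 * 31.4 = 18728 W
Step 2 — input power: P_in = P/eta = 18728 / 0.75 = 25000 W
Therefore the shaft input power required = 25000 W.


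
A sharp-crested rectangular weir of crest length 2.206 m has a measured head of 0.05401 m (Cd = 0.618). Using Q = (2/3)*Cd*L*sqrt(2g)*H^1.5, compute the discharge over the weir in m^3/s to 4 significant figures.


Q = (2/3)*0.618*2.206*sqrt(2*9.81)*0.05401^1.5 = 0.05053 m^3/s
Therefore the discharge over the weir = 0.05053 m^3/s.


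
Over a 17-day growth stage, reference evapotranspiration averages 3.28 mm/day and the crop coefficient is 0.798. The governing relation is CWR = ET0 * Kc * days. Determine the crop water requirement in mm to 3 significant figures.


CWR = 3.28 * 0.798 * 17 = 44.5 mm
Therefore the crop water requirement = 44.5 mm.


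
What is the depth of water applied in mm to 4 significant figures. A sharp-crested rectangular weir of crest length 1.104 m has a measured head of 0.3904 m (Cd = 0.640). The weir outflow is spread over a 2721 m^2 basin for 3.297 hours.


Approach: apply the rectangular weir equation with a volume-to-depth conversion, Q = (2/3)*Cd*L*sqrt(2g)*H^1.5; d = Q*t/A * 1000.
Step 1 — weir discharge:
  Q = (2/3)*0.640*1.104*sqrt(2*9.81)*0.3904^1.5 = 0.508946 m^3/s
Step 2 — volume: V = 0.508946 * 3.297*3600 = 6040.79 m^3
Step 3 — depth: d = V/A * 1000 = 6040.79/2721 * 1000 = 2220 mm
Therefore the depth of water applied = 2220 mm.


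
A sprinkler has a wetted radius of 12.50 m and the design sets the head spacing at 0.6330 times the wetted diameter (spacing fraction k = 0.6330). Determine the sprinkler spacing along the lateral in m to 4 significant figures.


Approach: apply the sprinkler spacing rule (spacing as a fraction of wetted diameter), S = k*(2*R).
S = 0.6330 * (2 * 12.50) = 15.82 m
Therefore the sprinkler spacing along the lateral = 15.82 m.


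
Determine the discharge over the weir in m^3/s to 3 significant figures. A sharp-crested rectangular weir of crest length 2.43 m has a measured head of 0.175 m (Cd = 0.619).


Approach: apply the rectangular weir equation, Q = (2/3)*Cd*L*sqrt(2g)*H^1.5.
Q = (2/3)*0.619*2.43*sqrt(2*9.81)*0.175^1.5 = 0.325 m^3/s
Therefore the discharge over the weir = 0.325 m^3/s.


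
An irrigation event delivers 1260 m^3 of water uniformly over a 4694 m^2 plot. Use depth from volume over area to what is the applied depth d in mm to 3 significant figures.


Approach: apply depth from volume over area, d = (V/A)*1000.
d = (1260 / 4694) * 1000 = 268 mm
Therefore the applied depth d = 268 mm.


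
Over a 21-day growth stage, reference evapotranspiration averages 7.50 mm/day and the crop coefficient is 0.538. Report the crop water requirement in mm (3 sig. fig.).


Approach: apply the crop water requirement relation, CWR = ET0 * Kc * days.
CWR = 7.50 * 0.538 * 21 = 84.7 mm
Therefore the crop water requirement = 84.7 mm.


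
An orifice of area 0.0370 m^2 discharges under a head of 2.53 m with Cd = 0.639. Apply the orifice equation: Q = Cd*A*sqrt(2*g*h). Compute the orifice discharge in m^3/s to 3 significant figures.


Q = 0.639 * 0.0370 * sqrt(2*9.81*2.53) = 0.167 m^3/s
Therefore the orifice discharge = 0.167 m^3/s.


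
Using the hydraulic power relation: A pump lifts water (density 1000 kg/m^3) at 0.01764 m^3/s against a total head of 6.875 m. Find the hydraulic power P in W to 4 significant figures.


Approach: apply the hydraulic power relation, P = rho*g*Q*H.
P = 1000 * 9.81 * 0.01764 * 6.875 = 1190 W
Therefore the hydraulic power P = 1190 W.


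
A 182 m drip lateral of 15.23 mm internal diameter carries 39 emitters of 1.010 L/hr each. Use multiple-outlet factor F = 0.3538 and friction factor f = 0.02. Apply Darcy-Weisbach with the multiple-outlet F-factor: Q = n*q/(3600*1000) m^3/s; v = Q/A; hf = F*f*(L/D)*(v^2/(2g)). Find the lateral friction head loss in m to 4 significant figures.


Q = 39*1.010/(3600*1000) = 1.09417e-05 m^3/s
A = pi*(15.23e-3/2)^2 = 1.82175e-04 m^2, so v = Q/A = 0.0600612 m/s
hf = 0.3538*0.02*(182/0.01523)*(0.0600612^2/(2*9.81)) = 0.01555 m
Therefore the lateral friction head loss = 0.01555 m.


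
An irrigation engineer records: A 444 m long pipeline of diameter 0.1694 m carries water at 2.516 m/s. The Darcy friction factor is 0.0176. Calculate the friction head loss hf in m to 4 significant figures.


Approach: apply the Darcy-Weisbach equation, hf = f*(L/D)*(v^2/(2g)).
hf = 0.0176 * (444/0.1694) * (2.516^2 / (2*9.81))
hf = 14.88 m
Therefore the friction head loss hf = 14.88 m.


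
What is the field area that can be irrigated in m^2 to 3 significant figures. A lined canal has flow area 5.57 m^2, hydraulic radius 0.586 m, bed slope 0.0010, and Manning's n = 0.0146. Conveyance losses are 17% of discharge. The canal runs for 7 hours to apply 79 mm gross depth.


Approach: apply Manning's equation with a conveyance and depth budget, Q = (1/n)*A*R^(2/3)*S^(1/2); Q_field = Q*(1-loss); Area = Q_field*t/(d/1000).
Step 1 — canal discharge (Manning's equation):
  Q = (1/0.0146) * 5.57 * 0.586^(2/3) * 0.0010^(1/2) = 8.4483 m^3/s
Step 2 — delivered flow: Q_field = 8.4483*(1 - 17/100) = 7.0121 m^3/s
Step 3 — volume delivered: V = 7.0121 * 7*3600 = 176700 m^3
Step 4 — area served: A = V / (depth/1000) = 176700 / 0.079 = 2240000 m^2
Therefore the field area that can be irrigated = 2240000 m^2.


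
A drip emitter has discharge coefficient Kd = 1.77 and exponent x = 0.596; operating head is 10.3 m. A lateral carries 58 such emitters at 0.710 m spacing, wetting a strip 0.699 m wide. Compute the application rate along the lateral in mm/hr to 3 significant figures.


Approach: apply the emitter equation with a lateral mass balance, q = Kd*h^x; Q = n*q; rate = Q/(n*spacing*width).
Step 1 — single emitter flow (q = Kd*h^x):
  q = 1.77 * 10.3^0.596 = 7.1060 L/hr
Step 2 — total lateral flow: Q = 58 * 7.1060 = 412.15 L/hr
Step 3 — wetted area: A = 58 * 0.710 * 0.699 = 28.785 m^2
Step 4 — application rate: Q/A = 412.15/28.785 = 14.3 mm/hr
Therefore the application rate along the lateral = 14.3 mm/hr.


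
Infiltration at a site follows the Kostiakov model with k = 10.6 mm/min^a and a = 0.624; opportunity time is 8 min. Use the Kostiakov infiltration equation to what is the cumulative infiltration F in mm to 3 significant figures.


Approach: apply the Kostiakov infiltration equation, F = k*t^a.
F = 10.6 * 8^0.624 = 38.8 mm
Therefore the cumulative infiltration F = 38.8 mm.


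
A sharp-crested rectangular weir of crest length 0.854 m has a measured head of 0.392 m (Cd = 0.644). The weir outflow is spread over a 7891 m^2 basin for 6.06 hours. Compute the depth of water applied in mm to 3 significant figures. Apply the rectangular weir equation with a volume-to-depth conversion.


Approach: apply the rectangular weir equation with a volume-to-depth conversion, Q = (2/3)*Cd*L*sqrt(2g)*H^1.5; d = Q*t/A * 1000.
Step 1 — weir discharge:
  Q = (2/3)*0.644*0.854*sqrt(2*9.81)*0.392^1.5 = 0.39859 m^3/s
Step 2 — volume: V = 0.39859 * 6.06*3600 = 8695.7 m^3
Step 3 — depth: d = V/A * 1000 = 8695.7/7891 * 1000 = 1100 mm
Therefore the depth of water applied = 1100 mm.


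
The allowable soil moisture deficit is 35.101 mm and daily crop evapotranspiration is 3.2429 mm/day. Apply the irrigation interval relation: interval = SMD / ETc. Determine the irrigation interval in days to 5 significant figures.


interval = 35.101 / 3.2429 = 10.824 days
Therefore the irrigation interval = 10.824 days.


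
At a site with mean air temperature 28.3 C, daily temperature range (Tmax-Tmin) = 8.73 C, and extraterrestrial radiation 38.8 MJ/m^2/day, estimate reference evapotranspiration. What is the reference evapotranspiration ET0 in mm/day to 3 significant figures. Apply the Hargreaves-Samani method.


Approach: apply the Hargreaves-Samani method, ET0 = 0.0023*(Tmean+17.8)*sqrt(Tmax-Tmin)*0.408*Ra.
ET0 = 0.0023*(28.3+17.8)*sqrt(8.73)*0.408*38.8 = 4.96 mm/day
Therefore the reference evapotranspiration ET0 = 4.96 mm/day.


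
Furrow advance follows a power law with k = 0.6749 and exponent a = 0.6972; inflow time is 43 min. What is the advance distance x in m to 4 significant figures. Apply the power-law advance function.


Approach: apply the power-law advance function, x = k*t^a.
x = 0.6749 * 43^0.6972 = 9.292 m
Therefore the advance distance x = 9.292 m.


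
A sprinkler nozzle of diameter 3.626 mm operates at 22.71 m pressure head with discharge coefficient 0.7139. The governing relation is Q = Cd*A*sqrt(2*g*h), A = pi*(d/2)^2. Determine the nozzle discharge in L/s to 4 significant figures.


A = pi*(3.626e-3/2)^2 = 1.03263e-05 m^2
Q = 0.7139 * 1.03263e-05 * sqrt(2*9.81*22.71) * 1000 = 0.1556 L/s
Therefore the nozzle discharge = 0.1556 L/s.


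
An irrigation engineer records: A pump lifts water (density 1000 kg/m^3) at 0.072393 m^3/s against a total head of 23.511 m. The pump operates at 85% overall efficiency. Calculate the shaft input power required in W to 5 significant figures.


Approach: apply hydraulic power then efficiency conversion, P = rho*g*Q*H; P_in = P/eta.
Step 1 — hydraulic power (P = rho*g*Q*H):
  P = 1000 * 9.81 * 0.072393 * 23.511 = 16696.93 W
Step 2 — input power: P_in = P/eta = 16696.93 / 0.85 = 19643 W
Therefore the shaft input power required = 19643 W.


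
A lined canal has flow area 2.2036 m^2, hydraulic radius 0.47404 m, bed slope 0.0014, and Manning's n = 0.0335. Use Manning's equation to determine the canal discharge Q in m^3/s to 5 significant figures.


Approach: apply Manning's equation, Q = (1/n)*A*R^(2/3)*S^(1/2).
Q = (1/0.0335) * 2.2036 * 0.47404^(2/3) * 0.0014^(1/2) = 1.4963 m^3/s
Therefore the canal discharge Q = 1.4963 m^3/s.


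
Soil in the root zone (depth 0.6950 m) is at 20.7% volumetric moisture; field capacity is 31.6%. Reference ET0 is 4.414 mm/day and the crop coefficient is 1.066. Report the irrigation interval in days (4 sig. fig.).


Approach: apply soil-water budget scheduling, SMD = (FC-theta)/100*depth*1000; ETc = ET0*Kc; interval = SMD/ETc.
Step 1 — soil moisture deficit:
  SMD = (31.6 - 20.7)/100 * 0.6950 * 1000 = 75.7550 mm
Step 2 — daily crop ET (ETc = ET0*Kc):
  ETc = 4.414 * 1.066 = 4.70532 mm/day
Step 3 — irrigation interval (SMD/ETc):
  interval = 75.7550 / 4.70532 = 16.10 days
Therefore the irrigation interval = 16.10 days.


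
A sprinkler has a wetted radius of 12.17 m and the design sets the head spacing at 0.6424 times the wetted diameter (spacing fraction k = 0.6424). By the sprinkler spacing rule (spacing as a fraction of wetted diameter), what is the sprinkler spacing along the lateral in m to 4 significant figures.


Approach: apply the sprinkler spacing rule (spacing as a fraction of wetted diameter), S = k*(2*R).
S = 0.6424 * (2 * 12.17) = 15.64 m
Therefore the sprinkler spacing along the lateral = 15.64 m.


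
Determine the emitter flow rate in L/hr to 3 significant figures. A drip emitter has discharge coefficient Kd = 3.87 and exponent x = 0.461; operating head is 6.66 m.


Approach: apply the emitter characteristic equation, q = Kd * h^x.
q = 3.87 * 6.66^0.461 = 9.28 L/hr
Therefore the emitter flow rate = 9.28 L/hr.


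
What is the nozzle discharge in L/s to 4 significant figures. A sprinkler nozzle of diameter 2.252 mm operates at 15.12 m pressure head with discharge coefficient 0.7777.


Approach: apply the orifice equation, Q = Cd*A*sqrt(2*g*h), A = pi*(d/2)^2.
A = pi*(2.252e-3/2)^2 = 3.98315e-06 m^2
Q = 0.7777 * 3.98315e-06 * sqrt(2*9.81*15.12) * 1000 = 0.05335 L/s
Therefore the nozzle discharge = 0.05335 L/s.


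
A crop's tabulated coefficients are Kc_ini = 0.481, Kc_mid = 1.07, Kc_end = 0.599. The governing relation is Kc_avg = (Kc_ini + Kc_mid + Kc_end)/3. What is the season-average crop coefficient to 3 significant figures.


Kc_avg = (0.481 + 1.07 + 0.599)/3 = 0.717
Therefore the season-average crop coefficient = 0.717.


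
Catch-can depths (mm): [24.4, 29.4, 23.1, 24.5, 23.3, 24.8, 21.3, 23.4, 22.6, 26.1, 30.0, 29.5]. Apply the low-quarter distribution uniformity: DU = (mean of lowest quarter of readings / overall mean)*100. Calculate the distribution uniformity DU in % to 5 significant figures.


sorted lowest 3 of 12: [21.3, 22.6, 23.1] -> mean = 22.33333 mm
overall mean = 25.20000 mm
DU = (22.33333/25.20000)*100 = 88.624 %
Therefore the distribution uniformity DU = 88.624 %.


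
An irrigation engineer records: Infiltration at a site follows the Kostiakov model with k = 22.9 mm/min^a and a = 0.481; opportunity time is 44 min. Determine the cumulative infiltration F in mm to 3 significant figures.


Approach: apply the Kostiakov infiltration equation, F = k*t^a.
F = 22.9 * 44^0.481 = 141 mm
Therefore the cumulative infiltration F = 141 mm.


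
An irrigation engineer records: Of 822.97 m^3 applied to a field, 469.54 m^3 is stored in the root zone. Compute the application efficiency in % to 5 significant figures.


Approach: apply the application efficiency ratio, Ea = (stored/applied)*100.
Ea = (469.54/822.97)*100 = 57.054 %
Therefore the application efficiency = 57.054 %.


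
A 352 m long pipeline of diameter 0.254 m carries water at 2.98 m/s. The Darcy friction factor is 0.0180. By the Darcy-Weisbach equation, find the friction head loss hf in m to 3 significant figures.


Approach: apply the Darcy-Weisbach equation, hf = f*(L/D)*(v^2/(2g)).
hf = 0.0180 * (352/0.254) * (2.98^2 / (2*9.81))
hf = 11.3 m
Therefore the friction head loss hf = 11.3 m.


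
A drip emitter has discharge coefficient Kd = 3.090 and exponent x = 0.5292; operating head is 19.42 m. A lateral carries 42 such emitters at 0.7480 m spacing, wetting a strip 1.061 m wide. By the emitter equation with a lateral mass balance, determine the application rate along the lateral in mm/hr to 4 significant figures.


Approach: apply the emitter equation with a lateral mass balance, q = Kd*h^x; Q = n*q; rate = Q/(n*spacing*width).
Step 1 — single emitter flow (q = Kd*h^x):
  q = 3.090 * 19.42^0.5292 = 14.8491 L/hr
Step 2 — total lateral flow: Q = 42 * 14.8491 = 623.662 L/hr
Step 3 — wetted area: A = 42 * 0.7480 * 1.061 = 33.3324 m^2
Step 4 — application rate: Q/A = 623.662/33.3324 = 18.71 mm/hr
Therefore the application rate along the lateral = 18.71 mm/hr.


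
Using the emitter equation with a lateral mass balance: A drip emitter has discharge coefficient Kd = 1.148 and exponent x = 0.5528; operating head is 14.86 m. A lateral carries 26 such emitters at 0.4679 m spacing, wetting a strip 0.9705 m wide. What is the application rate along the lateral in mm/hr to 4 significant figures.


Approach: apply the emitter equation with a lateral mass balance, q = Kd*h^x; Q = n*q; rate = Q/(n*spacing*width).
Step 1 — single emitter flow (q = Kd*h^x):
  q = 1.148 * 14.86^0.5528 = 5.10310 L/hr
Step 2 — total lateral flow: Q = 26 * 5.10310 = 132.681 L/hr
Step 3 — wetted area: A = 26 * 0.4679 * 0.9705 = 11.8065 m^2
Step 4 — application rate: Q/A = 132.681/11.8065 = 11.24 mm/hr
Therefore the application rate along the lateral = 11.24 mm/hr.


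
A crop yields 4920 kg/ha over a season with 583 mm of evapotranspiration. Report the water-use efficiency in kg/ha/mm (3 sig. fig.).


Approach: apply the water-use efficiency ratio, WUE = yield/ET.
WUE = 4920 / 583 = 8.44 kg/ha/mm
Therefore the water-use efficiency = 8.44 kg/ha/mm.


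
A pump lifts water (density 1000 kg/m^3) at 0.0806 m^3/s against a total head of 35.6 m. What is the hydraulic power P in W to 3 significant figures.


Approach: apply the hydraulic power relation, P = rho*g*Q*H.
P = 1000 * 9.81 * 0.0806 * 35.6 = 28100 W
Therefore the hydraulic power P = 28100 W.


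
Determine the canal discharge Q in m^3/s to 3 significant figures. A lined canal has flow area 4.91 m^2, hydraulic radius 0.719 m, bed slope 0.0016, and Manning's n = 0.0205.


Approach: apply Manning's equation, Q = (1/n)*A*R^(2/3)*S^(1/2).
Q = (1/0.0205) * 4.91 * 0.719^(2/3) * 0.0016^(1/2) = 7.69 m^3/s
Therefore the canal discharge Q = 7.69 m^3/s.


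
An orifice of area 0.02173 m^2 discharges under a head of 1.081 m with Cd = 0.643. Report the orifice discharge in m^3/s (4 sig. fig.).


Approach: apply the orifice equation, Q = Cd*A*sqrt(2*g*h).
Q = 0.643 * 0.02173 * sqrt(2*9.81*1.081) = 0.06435 m^3/s
Therefore the orifice discharge = 0.06435 m^3/s.


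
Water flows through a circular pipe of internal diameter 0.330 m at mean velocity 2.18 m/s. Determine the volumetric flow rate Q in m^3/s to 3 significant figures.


Approach: apply the continuity equation for pipe flow, Q = A * v with A = pi*(D/2)^2.
A = pi*(0.330/2)^2 = 0.085530 m^2
Q = 0.085530 * 2.18 = 0.186 m^3/s
Therefore the volumetric flow rate Q = 0.186 m^3/s.


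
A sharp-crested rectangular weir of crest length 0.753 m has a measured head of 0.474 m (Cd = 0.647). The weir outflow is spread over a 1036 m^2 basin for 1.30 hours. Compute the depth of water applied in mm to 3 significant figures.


Approach: apply the rectangular weir equation with a volume-to-depth conversion, Q = (2/3)*Cd*L*sqrt(2g)*H^1.5; d = Q*t/A * 1000.
Step 1 — weir discharge:
  Q = (2/3)*0.647*0.753*sqrt(2*9.81)*0.474^1.5 = 0.46949 m^3/s
Step 2 — volume: V = 0.46949 * 1.30*3600 = 2197.2 m^3
Step 3 — depth: d = V/A * 1000 = 2197.2/1036 * 1000 = 2120 mm
Therefore the depth of water applied = 2120 mm.


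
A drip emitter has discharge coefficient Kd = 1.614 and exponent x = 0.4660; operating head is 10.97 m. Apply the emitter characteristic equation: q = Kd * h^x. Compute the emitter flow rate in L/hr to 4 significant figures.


q = 1.614 * 10.97^0.4660 = 4.928 L/hr
Therefore the emitter flow rate = 4.928 L/hr.


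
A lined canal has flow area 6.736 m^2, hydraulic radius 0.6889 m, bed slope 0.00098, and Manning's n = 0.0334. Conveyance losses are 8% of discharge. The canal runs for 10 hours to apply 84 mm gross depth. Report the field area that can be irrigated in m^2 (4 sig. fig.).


Approach: apply Manning's equation with a conveyance and depth budget, Q = (1/n)*A*R^(2/3)*S^(1/2); Q_field = Q*(1-loss); Area = Q_field*t/(d/1000).
Step 1 — canal discharge (Manning's equation):
  Q = (1/0.0334) * 6.736 * 0.6889^(2/3) * 0.00098^(1/2) = 4.92462 m^3/s
Step 2 — delivered flow: Q_field = 4.92462*(1 - 8/100) = 4.53065 m^3/s
Step 3 — volume delivered: V = 4.53065 * 10*3600 = 163103 m^3
Step 4 — area served: A = V / (depth/1000) = 163103 / 0.084 = 1942000 m^2
Therefore the field area that can be irrigated = 1942000 m^2.


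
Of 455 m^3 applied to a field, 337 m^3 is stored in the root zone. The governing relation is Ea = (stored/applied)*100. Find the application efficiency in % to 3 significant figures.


Ea = (337/455)*100 = 74.1 %
Therefore the application efficiency = 74.1 %.


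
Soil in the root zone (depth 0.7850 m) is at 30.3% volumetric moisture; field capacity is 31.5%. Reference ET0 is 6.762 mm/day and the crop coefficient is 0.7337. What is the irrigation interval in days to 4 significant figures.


Approach: apply soil-water budget scheduling, SMD = (FC-theta)/100*depth*1000; ETc = ET0*Kc; interval = SMD/ETc.
Step 1 — soil moisture deficit:
  SMD = (31.5 - 30.3)/100 * 0.7850 * 1000 = 9.42000 mm
Step 2 — daily crop ET (ETc = ET0*Kc):
  ETc = 6.762 * 0.7337 = 4.96128 mm/day
Step 3 — irrigation interval (SMD/ETc):
  interval = 9.42000 / 4.96128 = 1.899 days
Therefore the irrigation interval = 1.899 days.


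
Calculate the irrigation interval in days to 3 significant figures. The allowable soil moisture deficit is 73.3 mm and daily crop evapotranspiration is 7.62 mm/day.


Approach: apply the irrigation interval relation, interval = SMD / ETc.
interval = 73.3 / 7.62 = 9.62 days
Therefore the irrigation interval = 9.62 days.


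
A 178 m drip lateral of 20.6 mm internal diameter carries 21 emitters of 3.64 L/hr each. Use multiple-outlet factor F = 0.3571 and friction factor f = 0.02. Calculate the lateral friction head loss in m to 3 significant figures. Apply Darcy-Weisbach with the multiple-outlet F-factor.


Approach: apply Darcy-Weisbach with the multiple-outlet F-factor, Q = n*q/(3600*1000) m^3/s; v = Q/A; hf = F*f*(L/D)*(v^2/(2g)).
Q = 21*3.64/(3600*1000) = 2.1233e-05 m^3/s
A = pi*(20.6e-3/2)^2 = 3.3329e-04 m^2, so v = Q/A = 0.063708 m/s
hf = 0.3571*0.02*(178/0.0206)*(0.063708^2/(2*9.81)) = 0.0128 m
Therefore the lateral friction head loss = 0.0128 m.


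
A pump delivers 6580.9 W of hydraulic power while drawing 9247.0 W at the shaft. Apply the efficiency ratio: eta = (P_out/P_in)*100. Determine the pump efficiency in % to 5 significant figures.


eta = (6580.9 / 9247.0) * 100 = 71.168 %
Therefore the pump efficiency = 71.168 %.


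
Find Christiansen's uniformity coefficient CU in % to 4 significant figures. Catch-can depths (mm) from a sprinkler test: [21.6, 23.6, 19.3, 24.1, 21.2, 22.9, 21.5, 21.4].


Approach: apply Christiansen's uniformity coefficient, CU = (1 - mean_abs_deviation/mean)*100.
mean = 21.9500 mm
mean |d_i - mean| = 1.18750 mm
CU = (1 - 1.18750/21.9500)*100 = 94.59 %
Therefore Christiansen's uniformity coefficient CU = 94.59 %.


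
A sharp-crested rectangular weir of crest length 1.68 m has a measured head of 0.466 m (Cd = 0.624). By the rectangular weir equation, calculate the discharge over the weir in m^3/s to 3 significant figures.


Approach: apply the rectangular weir equation, Q = (2/3)*Cd*L*sqrt(2g)*H^1.5.
Q = (2/3)*0.624*1.68*sqrt(2*9.81)*0.466^1.5 = 0.985 m^3/s
Therefore the discharge over the weir = 0.985 m^3/s.


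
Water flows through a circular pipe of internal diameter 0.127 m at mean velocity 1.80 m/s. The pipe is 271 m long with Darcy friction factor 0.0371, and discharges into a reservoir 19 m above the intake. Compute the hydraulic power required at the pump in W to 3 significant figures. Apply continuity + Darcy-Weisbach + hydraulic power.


Approach: apply continuity + Darcy-Weisbach + hydraulic power, Q = A*v; hf = f*(L/D)*(v^2/(2g)); H = static + hf; P = rho*g*Q*H.
Step 1 — flow rate (continuity, Q = A*v):
  A = pi*(0.127/2)^2 = 0.012668 m^2
  Q = 0.012668 * 1.80 = 0.022802 m^3/s
Step 2 — friction head loss (Darcy-Weisbach):
  hf = 0.0371 * (271/0.127) * (1.80^2 / (2*9.81))
  hf = 13.073 m
Step 3 — total head: H = 19 + 13.073 = 32.073 m
Step 4 — hydraulic power (P = rho*g*Q*H):
  P = 1000 * 9.81 * 0.022802 * 32.073 = 7170 W
Therefore the hydraulic power required at the pump = 7170 W.


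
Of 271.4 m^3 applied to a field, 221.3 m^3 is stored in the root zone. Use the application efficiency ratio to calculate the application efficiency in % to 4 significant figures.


Approach: apply the application efficiency ratio, Ea = (stored/applied)*100.
Ea = (221.3/271.4)*100 = 81.54 %
Therefore the application efficiency = 81.54 %.


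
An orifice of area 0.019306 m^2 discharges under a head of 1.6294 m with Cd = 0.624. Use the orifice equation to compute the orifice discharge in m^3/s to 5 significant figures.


Approach: apply the orifice equation, Q = Cd*A*sqrt(2*g*h).
Q = 0.624 * 0.019306 * sqrt(2*9.81*1.6294) = 0.068115 m^3/s
Therefore the orifice discharge = 0.068115 m^3/s.


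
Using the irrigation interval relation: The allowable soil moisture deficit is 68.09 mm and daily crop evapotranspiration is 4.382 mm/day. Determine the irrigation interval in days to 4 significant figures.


Approach: apply the irrigation interval relation, interval = SMD / ETc.
interval = 68.09 / 4.382 = 15.54 days
Therefore the irrigation interval = 15.54 days.


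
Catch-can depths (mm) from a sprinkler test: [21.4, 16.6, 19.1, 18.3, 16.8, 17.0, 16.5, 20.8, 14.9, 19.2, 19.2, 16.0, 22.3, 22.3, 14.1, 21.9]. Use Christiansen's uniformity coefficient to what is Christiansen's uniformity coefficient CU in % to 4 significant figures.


Approach: apply Christiansen's uniformity coefficient, CU = (1 - mean_abs_deviation/mean)*100.
mean = 18.5250 mm
mean |d_i - mean| = 2.25000 mm
CU = (1 - 2.25000/18.5250)*100 = 87.85 %
Therefore Christiansen's uniformity coefficient CU = 87.85 %.


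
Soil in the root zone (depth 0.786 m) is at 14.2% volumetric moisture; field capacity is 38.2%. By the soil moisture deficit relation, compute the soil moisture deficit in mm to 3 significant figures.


Approach: apply the soil moisture deficit relation, SMD = (FC - theta)/100 * depth * 1000.
SMD = (38.2 - 14.2)/100 * 0.786 * 1000 = 189 mm
Therefore the soil moisture deficit = 189 mm.


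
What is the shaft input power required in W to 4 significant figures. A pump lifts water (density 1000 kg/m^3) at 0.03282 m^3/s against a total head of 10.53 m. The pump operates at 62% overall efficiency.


Approach: apply hydraulic power then efficiency conversion, P = rho*g*Q*H; P_in = P/eta.
Step 1 — hydraulic power (P = rho*g*Q*H):
  P = 1000 * 9.81 * 0.03282 * 10.53 = 3390.28 W
Step 2 — input power: P_in = P/eta = 3390.28 / 0.62 = 5468 W
Therefore the shaft input power required = 5468 W.


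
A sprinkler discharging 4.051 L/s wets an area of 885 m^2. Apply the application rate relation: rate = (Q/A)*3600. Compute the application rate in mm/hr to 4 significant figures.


rate = (4.051 / 885) * 3600 = 16.48 mm/hr
Therefore the application rate = 16.48 mm/hr.


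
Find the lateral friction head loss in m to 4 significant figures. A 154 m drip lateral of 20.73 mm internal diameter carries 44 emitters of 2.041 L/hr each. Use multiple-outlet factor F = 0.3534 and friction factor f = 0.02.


Approach: apply Darcy-Weisbach with the multiple-outlet F-factor, Q = n*q/(3600*1000) m^3/s; v = Q/A; hf = F*f*(L/D)*(v^2/(2g)).
Q = 44*2.041/(3600*1000) = 2.49456e-05 m^3/s
A = pi*(20.73e-3/2)^2 = 3.37511e-04 m^2, so v = Q/A = 0.0739103 m/s
hf = 0.3534*0.02*(154/0.02073)*(0.0739103^2/(2*9.81)) = 0.01462 m
Therefore the lateral friction head loss = 0.01462 m.


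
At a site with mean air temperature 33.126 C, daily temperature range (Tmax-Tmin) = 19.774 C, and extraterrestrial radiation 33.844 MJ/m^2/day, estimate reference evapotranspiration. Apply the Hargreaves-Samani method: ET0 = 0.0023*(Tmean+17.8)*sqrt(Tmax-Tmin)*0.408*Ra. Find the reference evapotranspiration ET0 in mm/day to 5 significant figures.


ET0 = 0.0023*(33.126+17.8)*sqrt(19.774)*0.408*33.844 = 7.1921 mm/day
Therefore the reference evapotranspiration ET0 = 7.1921 mm/day.


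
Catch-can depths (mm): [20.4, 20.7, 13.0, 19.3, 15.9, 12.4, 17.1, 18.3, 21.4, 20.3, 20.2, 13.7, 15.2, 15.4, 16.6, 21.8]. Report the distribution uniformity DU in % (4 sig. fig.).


Approach: apply the low-quarter distribution uniformity, DU = (mean of lowest quarter of readings / overall mean)*100.
sorted lowest 4 of 16: [12.4, 13.0, 13.7, 15.2] -> mean = 13.5750 mm
overall mean = 17.6062 mm
DU = (13.5750/17.6062)*100 = 77.10 %
Therefore the distribution uniformity DU = 77.10 %.


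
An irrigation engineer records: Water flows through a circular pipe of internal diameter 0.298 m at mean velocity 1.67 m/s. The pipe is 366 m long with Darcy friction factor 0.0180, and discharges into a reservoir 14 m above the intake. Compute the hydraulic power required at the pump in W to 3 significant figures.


Approach: apply continuity + Darcy-Weisbach + hydraulic power, Q = A*v; hf = f*(L/D)*(v^2/(2g)); H = static + hf; P = rho*g*Q*H.
Step 1 — flow rate (continuity, Q = A*v):
  A = pi*(0.298/2)^2 = 0.069746 m^2
  Q = 0.069746 * 1.67 = 0.11648 m^3/s
Step 2 — friction head loss (Darcy-Weisbach):
  hf = 0.0180 * (366/0.298) * (1.67^2 / (2*9.81))
  hf = 3.1425 m
Step 3 — total head: H = 14 + 3.1425 = 17.142 m
Step 4 — hydraulic power (P = rho*g*Q*H):
  P = 1000 * 9.81 * 0.11648 * 17.142 = 19600 W
Therefore the hydraulic power required at the pump = 19600 W.


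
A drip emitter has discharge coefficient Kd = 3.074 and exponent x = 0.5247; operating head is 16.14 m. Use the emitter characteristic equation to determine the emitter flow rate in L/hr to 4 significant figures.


Approach: apply the emitter characteristic equation, q = Kd * h^x.
q = 3.074 * 16.14^0.5247 = 13.23 L/hr
Therefore the emitter flow rate = 13.23 L/hr.


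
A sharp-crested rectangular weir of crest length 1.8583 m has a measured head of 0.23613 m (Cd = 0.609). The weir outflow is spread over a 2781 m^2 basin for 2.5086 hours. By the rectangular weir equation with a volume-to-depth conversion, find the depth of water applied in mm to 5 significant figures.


Approach: apply the rectangular weir equation with a volume-to-depth conversion, Q = (2/3)*Cd*L*sqrt(2g)*H^1.5; d = Q*t/A * 1000.
Step 1 — weir discharge:
  Q = (2/3)*0.609*1.8583*sqrt(2*9.81)*0.23613^1.5 = 0.3834583 m^3/s
Step 2 — volume: V = 0.3834583 * 2.5086*3600 = 3462.996 m^3
Step 3 — depth: d = V/A * 1000 = 3462.996/2781 * 1000 = 1245.2 mm
Therefore the depth of water applied = 1245.2 mm.


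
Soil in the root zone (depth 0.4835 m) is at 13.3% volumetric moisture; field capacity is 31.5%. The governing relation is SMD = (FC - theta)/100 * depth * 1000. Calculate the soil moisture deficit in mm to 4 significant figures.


SMD = (31.5 - 13.3)/100 * 0.4835 * 1000 = 88.00 mm
Therefore the soil moisture deficit = 88.00 mm.


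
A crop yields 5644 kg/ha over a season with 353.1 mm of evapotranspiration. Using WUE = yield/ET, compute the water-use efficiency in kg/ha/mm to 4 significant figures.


WUE = 5644 / 353.1 = 15.98 kg/ha/mm
Therefore the water-use efficiency = 15.98 kg/ha/mm.


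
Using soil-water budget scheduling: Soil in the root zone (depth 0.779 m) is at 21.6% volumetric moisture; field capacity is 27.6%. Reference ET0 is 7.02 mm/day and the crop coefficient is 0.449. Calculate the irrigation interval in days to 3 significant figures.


Approach: apply soil-water budget scheduling, SMD = (FC-theta)/100*depth*1000; ETc = ET0*Kc; interval = SMD/ETc.
Step 1 — soil moisture deficit:
  SMD = (27.6 - 21.6)/100 * 0.779 * 1000 = 46.740 mm
Step 2 — daily crop ET (ETc = ET0*Kc):
  ETc = 7.02 * 0.449 = 3.1520 mm/day
Step 3 — irrigation interval (SMD/ETc):
  interval = 46.740 / 3.1520 = 14.8 days
Therefore the irrigation interval = 14.8 days.


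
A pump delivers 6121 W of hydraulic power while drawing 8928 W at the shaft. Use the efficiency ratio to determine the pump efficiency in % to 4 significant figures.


Approach: apply the efficiency ratio, eta = (P_out/P_in)*100.
eta = (6121 / 8928) * 100 = 68.56 %
Therefore the pump efficiency = 68.56 %.


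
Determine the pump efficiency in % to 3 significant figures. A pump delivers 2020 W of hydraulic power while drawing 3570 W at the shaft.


Approach: apply the efficiency ratio, eta = (P_out/P_in)*100.
eta = (2020 / 3570) * 100 = 56.6 %
Therefore the pump efficiency = 56.6 %.


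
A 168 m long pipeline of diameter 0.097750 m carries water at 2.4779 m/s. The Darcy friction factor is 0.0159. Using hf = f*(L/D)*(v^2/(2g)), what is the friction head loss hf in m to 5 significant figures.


hf = 0.0159 * (168/0.097750) * (2.4779^2 / (2*9.81))
hf = 8.5518 m
Therefore the friction head loss hf = 8.5518 m.


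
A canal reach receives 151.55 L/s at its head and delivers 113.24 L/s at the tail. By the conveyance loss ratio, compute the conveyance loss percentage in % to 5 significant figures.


Approach: apply the conveyance loss ratio, loss% = ((Q_head - Q_tail)/Q_head)*100.
loss = ((151.55 - 113.24)/151.55)*100 = 25.279 %
Therefore the conveyance loss percentage = 25.279 %.


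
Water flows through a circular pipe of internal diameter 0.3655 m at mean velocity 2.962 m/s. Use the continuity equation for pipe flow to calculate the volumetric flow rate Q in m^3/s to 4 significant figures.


Approach: apply the continuity equation for pipe flow, Q = A * v with A = pi*(D/2)^2.
A = pi*(0.3655/2)^2 = 0.104922 m^2
Q = 0.104922 * 2.962 = 0.3108 m^3/s
Therefore the volumetric flow rate Q = 0.3108 m^3/s.


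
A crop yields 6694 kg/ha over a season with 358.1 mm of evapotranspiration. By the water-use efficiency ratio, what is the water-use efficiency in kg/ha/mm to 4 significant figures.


Approach: apply the water-use efficiency ratio, WUE = yield/ET.
WUE = 6694 / 358.1 = 18.69 kg/ha/mm
Therefore the water-use efficiency = 18.69 kg/ha/mm.


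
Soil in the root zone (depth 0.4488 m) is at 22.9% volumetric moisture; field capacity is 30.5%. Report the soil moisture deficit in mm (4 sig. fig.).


Approach: apply the soil moisture deficit relation, SMD = (FC - theta)/100 * depth * 1000.
SMD = (30.5 - 22.9)/100 * 0.4488 * 1000 = 34.11 mm
Therefore the soil moisture deficit = 34.11 mm.


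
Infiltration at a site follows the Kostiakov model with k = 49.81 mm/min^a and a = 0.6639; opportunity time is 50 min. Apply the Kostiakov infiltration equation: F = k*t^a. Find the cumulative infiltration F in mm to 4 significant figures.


F = 49.81 * 50^0.6639 = 668.7 mm
Therefore the cumulative infiltration F = 668.7 mm.


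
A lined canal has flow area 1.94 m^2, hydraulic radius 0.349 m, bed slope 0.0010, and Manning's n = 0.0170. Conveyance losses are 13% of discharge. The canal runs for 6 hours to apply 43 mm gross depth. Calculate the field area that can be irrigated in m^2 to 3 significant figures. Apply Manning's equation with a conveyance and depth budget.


Approach: apply Manning's equation with a conveyance and depth budget, Q = (1/n)*A*R^(2/3)*S^(1/2); Q_field = Q*(1-loss); Area = Q_field*t/(d/1000).
Step 1 — canal discharge (Manning's equation):
  Q = (1/0.0170) * 1.94 * 0.349^(2/3) * 0.0010^(1/2) = 1.7888 m^3/s
Step 2 — delivered flow: Q_field = 1.7888*(1 - 13/100) = 1.5563 m^3/s
Step 3 — volume delivered: V = 1.5563 * 6*3600 = 33616 m^3
Step 4 — area served: A = V / (depth/1000) = 33616 / 0.043 = 782000 m^2
Therefore the field area that can be irrigated = 782000 m^2.
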